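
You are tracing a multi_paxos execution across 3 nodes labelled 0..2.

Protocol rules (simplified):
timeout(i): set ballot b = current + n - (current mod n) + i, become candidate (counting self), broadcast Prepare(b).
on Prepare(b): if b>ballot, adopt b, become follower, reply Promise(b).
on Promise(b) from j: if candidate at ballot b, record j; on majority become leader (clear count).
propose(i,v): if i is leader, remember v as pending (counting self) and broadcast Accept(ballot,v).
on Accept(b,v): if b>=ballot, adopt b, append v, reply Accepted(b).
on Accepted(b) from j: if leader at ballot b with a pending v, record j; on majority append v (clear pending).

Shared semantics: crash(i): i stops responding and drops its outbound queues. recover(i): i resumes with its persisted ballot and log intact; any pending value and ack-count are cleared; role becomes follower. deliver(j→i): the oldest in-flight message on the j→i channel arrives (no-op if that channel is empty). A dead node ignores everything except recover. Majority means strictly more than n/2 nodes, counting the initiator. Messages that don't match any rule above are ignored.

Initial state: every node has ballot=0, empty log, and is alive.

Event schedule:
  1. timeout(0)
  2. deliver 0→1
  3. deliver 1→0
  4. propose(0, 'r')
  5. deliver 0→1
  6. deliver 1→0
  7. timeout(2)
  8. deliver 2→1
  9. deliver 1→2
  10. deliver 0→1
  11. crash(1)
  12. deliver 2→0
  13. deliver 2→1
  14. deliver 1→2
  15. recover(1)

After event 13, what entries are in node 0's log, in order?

r

[1] timeout(0) → N0(cand b3 [-])
[2] deliver 0→1 → N1(foll b3 [-])
[3] deliver 1→0 → N0(lead b3 [-])
[4] propose(0,'r') → ∅
[5] deliver 0→1 → N1(foll b3 [r])
[6] deliver 1→0 → N0(lead b3 [r])
[7] timeout(2) → N2(cand b5 [-])
[8] deliver 2→1 → N1(foll b5 [r])
[9] deliver 1→2 → N2(lead b5 [-])
[10] deliver 0→1 → ∅
[11] crash(1) → N1(✗foll b5 [r])
[12] deliver 2→0 → N0(foll b5 [r])
[13] deliver 2→1 → ∅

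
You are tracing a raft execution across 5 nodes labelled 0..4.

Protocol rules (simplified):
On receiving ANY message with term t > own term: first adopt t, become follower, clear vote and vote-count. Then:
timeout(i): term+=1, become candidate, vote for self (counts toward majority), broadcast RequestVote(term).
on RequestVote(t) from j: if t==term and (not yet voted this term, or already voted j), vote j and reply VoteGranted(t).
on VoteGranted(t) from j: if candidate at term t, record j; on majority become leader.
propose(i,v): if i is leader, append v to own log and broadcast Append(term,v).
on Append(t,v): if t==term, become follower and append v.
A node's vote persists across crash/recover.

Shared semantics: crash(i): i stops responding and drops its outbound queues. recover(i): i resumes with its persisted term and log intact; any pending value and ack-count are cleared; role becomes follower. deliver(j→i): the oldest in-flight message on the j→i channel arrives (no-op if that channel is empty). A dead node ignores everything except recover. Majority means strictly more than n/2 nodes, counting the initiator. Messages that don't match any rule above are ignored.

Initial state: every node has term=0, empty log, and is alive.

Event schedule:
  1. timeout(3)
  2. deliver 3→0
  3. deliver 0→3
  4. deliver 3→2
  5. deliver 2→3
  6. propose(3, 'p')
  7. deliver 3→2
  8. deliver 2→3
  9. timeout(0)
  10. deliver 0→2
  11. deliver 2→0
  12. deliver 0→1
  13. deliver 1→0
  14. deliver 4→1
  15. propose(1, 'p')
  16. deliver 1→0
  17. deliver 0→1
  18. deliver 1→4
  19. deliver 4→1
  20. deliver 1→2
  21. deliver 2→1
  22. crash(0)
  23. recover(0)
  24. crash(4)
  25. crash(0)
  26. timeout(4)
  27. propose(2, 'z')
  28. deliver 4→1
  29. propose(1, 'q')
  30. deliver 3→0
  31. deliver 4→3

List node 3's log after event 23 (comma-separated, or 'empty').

p

step 1 timeout(3): 3={cand,t=1,log=-}
step 2 deliver 3→0: 0={foll,t=1,log=-}
step 3 deliver 0→3: —
step 4 deliver 3→2: 2={foll,t=1,log=-}
step 5 deliver 2→3: 3={lead,t=1,log=-}
step 6 propose(3,'p'): 3={lead,t=1,log=p}
step 7 deliver 3→2: 2={foll,t=1,log=p}
step 8 deliver 2→3: —
step 9 timeout(0): 0={cand,t=2,log=-}
step 10 deliver 0→2: 2={foll,t=2,log=p}
step 11 deliver 2→0: —
step 12 deliver 0→1: 1={foll,t=2,log=-}
step 13 deliver 1→0: 0={lead,t=2,log=-}
step 14 deliver 4→1: —
step 15 propose(1,'p'): —
step 16 deliver 1→0: —
step 17 deliver 0→1: —
step 18 deliver 1→4: —
step 19 deliver 4→1: —
step 20 deliver 1→2: —
step 21 deliver 2→1: —
step 22 crash(0): 0={✗lead,t=2,log=-}
step 23 recover(0): 0={foll,t=2,log=-}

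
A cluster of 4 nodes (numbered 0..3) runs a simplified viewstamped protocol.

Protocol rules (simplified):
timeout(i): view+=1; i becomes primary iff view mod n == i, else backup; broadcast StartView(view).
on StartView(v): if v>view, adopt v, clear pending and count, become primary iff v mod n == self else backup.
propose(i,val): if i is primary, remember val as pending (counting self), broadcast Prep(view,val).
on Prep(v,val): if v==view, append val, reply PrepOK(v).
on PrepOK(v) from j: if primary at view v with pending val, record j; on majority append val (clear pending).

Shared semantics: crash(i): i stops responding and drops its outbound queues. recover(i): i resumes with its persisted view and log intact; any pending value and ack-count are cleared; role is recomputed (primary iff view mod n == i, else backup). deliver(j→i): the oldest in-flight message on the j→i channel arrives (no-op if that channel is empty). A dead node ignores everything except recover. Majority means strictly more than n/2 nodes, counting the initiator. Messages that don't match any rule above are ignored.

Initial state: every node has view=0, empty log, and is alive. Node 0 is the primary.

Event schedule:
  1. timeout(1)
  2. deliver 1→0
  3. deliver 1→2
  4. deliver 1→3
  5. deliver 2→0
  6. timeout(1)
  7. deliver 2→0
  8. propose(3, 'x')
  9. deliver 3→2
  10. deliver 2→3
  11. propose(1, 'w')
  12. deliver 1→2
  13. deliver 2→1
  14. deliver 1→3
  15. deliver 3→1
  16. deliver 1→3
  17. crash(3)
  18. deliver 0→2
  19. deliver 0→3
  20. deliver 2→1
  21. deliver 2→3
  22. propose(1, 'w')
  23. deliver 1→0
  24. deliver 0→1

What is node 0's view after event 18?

after 1 — timeout(1): n1:prim/v1/[-]
after 2 — deliver 1→0: n0:back/v1/[-]
after 3 — deliver 1→2: n2:back/v1/[-]
after 4 — deliver 1→3: n3:back/v1/[-]
after 5 — deliver 2→0: ·
after 6 — timeout(1): n1:back/v2/[-]
after 7 — deliver 2→0: ·
after 8 — propose(3,'x'): ·
after 9 — deliver 3→2: ·
after 10 — deliver 2→3: ·
after 11 — propose(1,'w'): ·
after 12 — deliver 1→2: n2:prim/v2/[-]
after 13 — deliver 2→1: ·
after 14 — deliver 1→3: n3:back/v2/[-]
after 15 — deliver 3→1: ·
after 16 — deliver 1→3: ·
after 17 — crash(3): n3:✗back/v2/[-]
after 18 — deliver 0→2: ·

1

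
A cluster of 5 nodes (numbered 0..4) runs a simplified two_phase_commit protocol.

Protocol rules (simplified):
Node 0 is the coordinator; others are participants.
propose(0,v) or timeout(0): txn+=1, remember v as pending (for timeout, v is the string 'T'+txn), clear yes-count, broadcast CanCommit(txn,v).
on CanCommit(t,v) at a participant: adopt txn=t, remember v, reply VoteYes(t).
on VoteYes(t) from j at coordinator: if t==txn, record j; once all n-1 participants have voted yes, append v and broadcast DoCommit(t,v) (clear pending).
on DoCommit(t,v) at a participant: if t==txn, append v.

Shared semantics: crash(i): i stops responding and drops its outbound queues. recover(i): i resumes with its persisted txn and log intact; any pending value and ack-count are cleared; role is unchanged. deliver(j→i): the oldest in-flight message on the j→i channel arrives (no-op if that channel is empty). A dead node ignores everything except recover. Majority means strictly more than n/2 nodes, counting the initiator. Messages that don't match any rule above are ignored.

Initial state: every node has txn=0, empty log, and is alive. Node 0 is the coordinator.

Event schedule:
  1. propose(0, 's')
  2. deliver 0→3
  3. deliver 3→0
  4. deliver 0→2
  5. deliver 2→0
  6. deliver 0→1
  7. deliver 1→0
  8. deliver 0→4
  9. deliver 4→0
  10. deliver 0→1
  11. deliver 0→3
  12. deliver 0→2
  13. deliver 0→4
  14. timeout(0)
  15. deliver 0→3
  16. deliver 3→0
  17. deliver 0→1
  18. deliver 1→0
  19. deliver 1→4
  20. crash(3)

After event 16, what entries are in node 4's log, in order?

s

e1 propose(0,'s'): 0[coor,t=1,-]
e2 deliver 0→3: 3[part,t=1,-]
e3 deliver 3→0: ·
e4 deliver 0→2: 2[part,t=1,-]
e5 deliver 2→0: ·
e6 deliver 0→1: 1[part,t=1,-]
e7 deliver 1→0: ·
e8 deliver 0→4: 4[part,t=1,-]
e9 deliver 4→0: 0[coor,t=1,s]
e10 deliver 0→1: 1[part,t=1,s]
e11 deliver 0→3: 3[part,t=1,s]
e12 deliver 0→2: 2[part,t=1,s]
e13 deliver 0→4: 4[part,t=1,s]
e14 timeout(0): 0[coor,t=2,s]
e15 deliver 0→3: 3[part,t=2,s]
e16 deliver 3→0: ·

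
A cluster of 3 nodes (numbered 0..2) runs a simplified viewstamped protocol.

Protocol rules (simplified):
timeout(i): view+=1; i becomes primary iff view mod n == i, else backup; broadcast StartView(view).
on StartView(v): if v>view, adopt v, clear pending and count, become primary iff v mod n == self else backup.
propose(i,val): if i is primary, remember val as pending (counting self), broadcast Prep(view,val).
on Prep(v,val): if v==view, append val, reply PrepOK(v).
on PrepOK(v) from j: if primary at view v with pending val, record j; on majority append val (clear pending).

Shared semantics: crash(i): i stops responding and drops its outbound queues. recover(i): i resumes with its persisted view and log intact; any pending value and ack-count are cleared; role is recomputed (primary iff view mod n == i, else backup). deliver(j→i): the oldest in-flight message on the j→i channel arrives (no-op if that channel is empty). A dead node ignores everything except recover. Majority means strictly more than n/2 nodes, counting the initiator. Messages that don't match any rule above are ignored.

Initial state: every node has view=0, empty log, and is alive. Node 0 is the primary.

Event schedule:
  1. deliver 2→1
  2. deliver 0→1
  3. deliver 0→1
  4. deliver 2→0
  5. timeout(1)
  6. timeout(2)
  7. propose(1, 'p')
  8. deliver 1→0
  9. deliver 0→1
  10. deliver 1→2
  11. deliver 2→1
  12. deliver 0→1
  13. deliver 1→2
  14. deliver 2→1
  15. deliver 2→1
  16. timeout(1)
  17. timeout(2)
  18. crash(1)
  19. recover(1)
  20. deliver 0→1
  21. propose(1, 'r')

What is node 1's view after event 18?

after 1 — deliver 2→1: ·
after 2 — deliver 0→1: ·
after 3 — deliver 0→1: ·
after 4 — deliver 2→0: ·
after 5 — timeout(1): n1:prim/v1/[-]
after 6 — timeout(2): n2:back/v1/[-]
after 7 — propose(1,'p'): ·
after 8 — deliver 1→0: n0:back/v1/[-]
after 9 — deliver 0→1: ·
after 10 — deliver 1→2: ·
after 11 — deliver 2→1: ·
after 12 — deliver 0→1: ·
after 13 — deliver 1→2: n2:back/v1/[p]
after 14 — deliver 2→1: n1:prim/v1/[p]
after 15 — deliver 2→1: ·
after 16 — timeout(1): n1:back/v2/[p]
after 17 — timeout(2): n2:prim/v2/[p]
after 18 — crash(1): n1:✗back/v2/[p]

2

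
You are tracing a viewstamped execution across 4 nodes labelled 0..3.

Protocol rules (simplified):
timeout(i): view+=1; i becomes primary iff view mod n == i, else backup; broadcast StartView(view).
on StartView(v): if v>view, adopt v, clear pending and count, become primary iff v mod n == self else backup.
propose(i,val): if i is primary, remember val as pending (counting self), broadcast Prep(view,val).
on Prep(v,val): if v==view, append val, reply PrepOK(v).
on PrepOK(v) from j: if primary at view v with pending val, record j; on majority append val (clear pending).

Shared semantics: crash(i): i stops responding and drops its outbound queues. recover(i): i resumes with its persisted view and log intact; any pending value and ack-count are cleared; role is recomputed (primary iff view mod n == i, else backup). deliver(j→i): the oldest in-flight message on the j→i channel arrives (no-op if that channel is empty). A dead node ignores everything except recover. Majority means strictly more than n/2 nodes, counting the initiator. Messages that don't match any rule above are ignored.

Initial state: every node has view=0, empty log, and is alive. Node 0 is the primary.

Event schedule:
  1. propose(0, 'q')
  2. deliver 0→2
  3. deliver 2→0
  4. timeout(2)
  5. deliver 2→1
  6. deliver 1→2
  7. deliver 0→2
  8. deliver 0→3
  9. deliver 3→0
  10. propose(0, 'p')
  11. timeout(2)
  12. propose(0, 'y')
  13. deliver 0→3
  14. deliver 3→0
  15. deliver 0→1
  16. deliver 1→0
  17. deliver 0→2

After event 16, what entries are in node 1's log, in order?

after 1 — propose(0,'q'): ·
after 2 — deliver 0→2: n2:back/v0/[q]
after 3 — deliver 2→0: ·
after 4 — timeout(2): n2:back/v1/[q]
after 5 — deliver 2→1: n1:prim/v1/[-]
after 6 — deliver 1→2: ·
after 7 — deliver 0→2: ·
after 8 — deliver 0→3: n3:back/v0/[q]
after 9 — deliver 3→0: n0:prim/v0/[q]
after 10 — propose(0,'p'): ·
after 11 — timeout(2): n2:prim/v2/[q]
after 12 — propose(0,'y'): ·
after 13 — deliver 0→3: n3:back/v0/[q,p]
after 14 — deliver 3→0: ·
after 15 — deliver 0→1: ·
after 16 — deliver 1→0: ·

empty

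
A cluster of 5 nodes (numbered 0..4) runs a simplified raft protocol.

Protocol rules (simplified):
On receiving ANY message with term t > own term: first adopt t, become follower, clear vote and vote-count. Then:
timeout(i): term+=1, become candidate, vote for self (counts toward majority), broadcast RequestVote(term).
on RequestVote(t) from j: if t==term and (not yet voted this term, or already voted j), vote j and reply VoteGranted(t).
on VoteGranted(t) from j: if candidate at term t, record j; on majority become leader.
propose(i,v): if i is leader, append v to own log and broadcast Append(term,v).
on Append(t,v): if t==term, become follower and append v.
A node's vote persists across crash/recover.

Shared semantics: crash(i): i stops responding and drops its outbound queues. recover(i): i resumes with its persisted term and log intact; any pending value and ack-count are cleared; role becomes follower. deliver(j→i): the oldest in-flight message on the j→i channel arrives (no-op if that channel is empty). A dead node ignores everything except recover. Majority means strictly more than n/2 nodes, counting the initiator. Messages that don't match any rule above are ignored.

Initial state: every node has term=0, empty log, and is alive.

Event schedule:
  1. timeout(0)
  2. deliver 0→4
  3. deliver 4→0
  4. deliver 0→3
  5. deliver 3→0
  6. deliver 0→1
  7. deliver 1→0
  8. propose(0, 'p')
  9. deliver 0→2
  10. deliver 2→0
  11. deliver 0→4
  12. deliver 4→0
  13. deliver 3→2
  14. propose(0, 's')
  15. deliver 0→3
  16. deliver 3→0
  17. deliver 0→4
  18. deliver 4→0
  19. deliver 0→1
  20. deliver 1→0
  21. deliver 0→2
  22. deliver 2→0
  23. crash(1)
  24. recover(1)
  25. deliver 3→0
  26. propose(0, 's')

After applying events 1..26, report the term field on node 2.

step 1 timeout(0): 0={cand,t=1,log=-}
step 2 deliver 0→4: 4={foll,t=1,log=-}
step 3 deliver 4→0: —
step 4 deliver 0→3: 3={foll,t=1,log=-}
step 5 deliver 3→0: 0={lead,t=1,log=-}
step 6 deliver 0→1: 1={foll,t=1,log=-}
step 7 deliver 1→0: —
step 8 propose(0,'p'): 0={lead,t=1,log=p}
step 9 deliver 0→2: 2={foll,t=1,log=-}
step 10 deliver 2→0: —
step 11 deliver 0→4: 4={foll,t=1,log=p}
step 12 deliver 4→0: —
step 13 deliver 3→2: —
step 14 propose(0,'s'): 0={lead,t=1,log=p,s}
step 15 deliver 0→3: 3={foll,t=1,log=p}
step 16 deliver 3→0: —
step 17 deliver 0→4: 4={foll,t=1,log=p,s}
step 18 deliver 4→0: —
step 19 deliver 0→1: 1={foll,t=1,log=p}
step 20 deliver 1→0: —
step 21 deliver 0→2: 2={foll,t=1,log=p}
step 22 deliver 2→0: —
step 23 crash(1): 1={✗foll,t=1,log=p}
step 24 recover(1): 1={foll,t=1,log=p}
step 25 deliver 3→0: —
step 26 propose(0,'s'): 0={lead,t=1,log=p,s,s}

1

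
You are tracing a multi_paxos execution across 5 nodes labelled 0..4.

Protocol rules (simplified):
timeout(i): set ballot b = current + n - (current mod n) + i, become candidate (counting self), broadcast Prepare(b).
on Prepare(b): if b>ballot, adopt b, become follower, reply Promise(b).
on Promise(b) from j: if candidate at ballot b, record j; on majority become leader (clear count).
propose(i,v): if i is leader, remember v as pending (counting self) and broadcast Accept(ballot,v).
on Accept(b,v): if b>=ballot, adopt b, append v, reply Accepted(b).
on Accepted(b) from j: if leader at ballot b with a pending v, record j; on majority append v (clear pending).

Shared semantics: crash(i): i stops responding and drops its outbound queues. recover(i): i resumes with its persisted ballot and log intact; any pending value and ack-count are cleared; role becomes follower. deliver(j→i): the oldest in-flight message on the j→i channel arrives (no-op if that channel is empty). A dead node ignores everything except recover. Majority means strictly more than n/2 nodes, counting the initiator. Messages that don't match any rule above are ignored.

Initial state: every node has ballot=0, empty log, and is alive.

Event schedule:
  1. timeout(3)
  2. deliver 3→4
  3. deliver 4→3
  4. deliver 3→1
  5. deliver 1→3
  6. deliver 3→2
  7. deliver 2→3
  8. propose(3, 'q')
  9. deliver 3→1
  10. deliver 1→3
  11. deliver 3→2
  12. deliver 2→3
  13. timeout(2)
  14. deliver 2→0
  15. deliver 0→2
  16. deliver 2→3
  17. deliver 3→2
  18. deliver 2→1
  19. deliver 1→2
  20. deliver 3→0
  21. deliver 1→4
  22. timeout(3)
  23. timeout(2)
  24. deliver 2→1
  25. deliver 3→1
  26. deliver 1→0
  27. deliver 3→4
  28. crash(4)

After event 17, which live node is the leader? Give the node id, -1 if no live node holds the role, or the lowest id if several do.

2

step 1 timeout(3): 3={cand,b=8,log=-}
step 2 deliver 3→4: 4={foll,b=8,log=-}
step 3 deliver 4→3: —
step 4 deliver 3→1: 1={foll,b=8,log=-}
step 5 deliver 1→3: 3={lead,b=8,log=-}
step 6 deliver 3→2: 2={foll,b=8,log=-}
step 7 deliver 2→3: —
step 8 propose(3,'q'): —
step 9 deliver 3→1: 1={foll,b=8,log=q}
step 10 deliver 1→3: —
step 11 deliver 3→2: 2={foll,b=8,log=q}
step 12 deliver 2→3: 3={lead,b=8,log=q}
step 13 timeout(2): 2={cand,b=12,log=q}
step 14 deliver 2→0: 0={foll,b=12,log=-}
step 15 deliver 0→2: —
step 16 deliver 2→3: 3={foll,b=12,log=q}
step 17 deliver 3→2: 2={lead,b=12,log=q}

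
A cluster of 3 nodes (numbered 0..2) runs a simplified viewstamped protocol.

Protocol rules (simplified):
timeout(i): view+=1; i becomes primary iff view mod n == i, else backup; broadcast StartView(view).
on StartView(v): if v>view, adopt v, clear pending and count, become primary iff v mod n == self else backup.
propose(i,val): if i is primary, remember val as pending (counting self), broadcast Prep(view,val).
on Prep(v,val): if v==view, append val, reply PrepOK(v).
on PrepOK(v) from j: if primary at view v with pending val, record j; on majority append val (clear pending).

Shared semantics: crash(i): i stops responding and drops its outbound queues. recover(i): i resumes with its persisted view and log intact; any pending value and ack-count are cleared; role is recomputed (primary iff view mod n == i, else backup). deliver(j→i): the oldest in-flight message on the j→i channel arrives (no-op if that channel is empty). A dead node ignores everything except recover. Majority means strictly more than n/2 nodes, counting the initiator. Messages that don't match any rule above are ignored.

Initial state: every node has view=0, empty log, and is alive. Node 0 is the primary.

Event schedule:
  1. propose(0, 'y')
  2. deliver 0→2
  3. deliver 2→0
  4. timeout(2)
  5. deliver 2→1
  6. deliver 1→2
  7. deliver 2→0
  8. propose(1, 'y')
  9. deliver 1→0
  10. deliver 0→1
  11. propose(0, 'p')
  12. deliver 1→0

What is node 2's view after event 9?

e1 propose(0,'y'): ·
e2 deliver 0→2: 2[back,v=0,y]
e3 deliver 2→0: 0[prim,v=0,y]
e4 timeout(2): 2[back,v=1,y]
e5 deliver 2→1: 1[prim,v=1,-]
e6 deliver 1→2: ·
e7 deliver 2→0: 0[back,v=1,y]
e8 propose(1,'y'): ·
e9 deliver 1→0: 0[back,v=1,y,y]

1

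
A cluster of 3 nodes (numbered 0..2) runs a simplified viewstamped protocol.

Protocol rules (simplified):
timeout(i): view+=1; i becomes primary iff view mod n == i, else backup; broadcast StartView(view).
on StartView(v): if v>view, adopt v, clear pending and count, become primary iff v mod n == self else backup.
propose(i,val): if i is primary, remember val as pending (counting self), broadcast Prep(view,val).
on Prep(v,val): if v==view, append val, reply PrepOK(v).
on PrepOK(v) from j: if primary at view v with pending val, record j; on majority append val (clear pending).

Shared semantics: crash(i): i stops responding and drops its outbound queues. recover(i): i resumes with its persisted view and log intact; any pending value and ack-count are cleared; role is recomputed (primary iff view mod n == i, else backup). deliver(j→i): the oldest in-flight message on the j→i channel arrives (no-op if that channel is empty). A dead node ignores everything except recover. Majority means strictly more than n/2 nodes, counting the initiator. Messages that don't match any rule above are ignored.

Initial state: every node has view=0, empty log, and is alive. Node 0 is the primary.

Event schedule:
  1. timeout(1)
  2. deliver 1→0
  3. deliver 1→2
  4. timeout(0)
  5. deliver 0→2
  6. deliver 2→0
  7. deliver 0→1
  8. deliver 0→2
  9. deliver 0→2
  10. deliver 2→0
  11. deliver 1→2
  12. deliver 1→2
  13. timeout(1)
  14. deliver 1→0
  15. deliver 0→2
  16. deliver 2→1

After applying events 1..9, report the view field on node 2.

1. timeout(1):  <1:prim v1 ->
2. deliver 1→0:  <0:back v1 ->
3. deliver 1→2:  <2:back v1 ->
4. timeout(0):  <0:back v2 ->
5. deliver 0→2:  <2:prim v2 ->
6. deliver 2→0:  nop
7. deliver 0→1:  <1:back v2 ->
8. deliver 0→2:  nop
9. deliver 0→2:  nop

2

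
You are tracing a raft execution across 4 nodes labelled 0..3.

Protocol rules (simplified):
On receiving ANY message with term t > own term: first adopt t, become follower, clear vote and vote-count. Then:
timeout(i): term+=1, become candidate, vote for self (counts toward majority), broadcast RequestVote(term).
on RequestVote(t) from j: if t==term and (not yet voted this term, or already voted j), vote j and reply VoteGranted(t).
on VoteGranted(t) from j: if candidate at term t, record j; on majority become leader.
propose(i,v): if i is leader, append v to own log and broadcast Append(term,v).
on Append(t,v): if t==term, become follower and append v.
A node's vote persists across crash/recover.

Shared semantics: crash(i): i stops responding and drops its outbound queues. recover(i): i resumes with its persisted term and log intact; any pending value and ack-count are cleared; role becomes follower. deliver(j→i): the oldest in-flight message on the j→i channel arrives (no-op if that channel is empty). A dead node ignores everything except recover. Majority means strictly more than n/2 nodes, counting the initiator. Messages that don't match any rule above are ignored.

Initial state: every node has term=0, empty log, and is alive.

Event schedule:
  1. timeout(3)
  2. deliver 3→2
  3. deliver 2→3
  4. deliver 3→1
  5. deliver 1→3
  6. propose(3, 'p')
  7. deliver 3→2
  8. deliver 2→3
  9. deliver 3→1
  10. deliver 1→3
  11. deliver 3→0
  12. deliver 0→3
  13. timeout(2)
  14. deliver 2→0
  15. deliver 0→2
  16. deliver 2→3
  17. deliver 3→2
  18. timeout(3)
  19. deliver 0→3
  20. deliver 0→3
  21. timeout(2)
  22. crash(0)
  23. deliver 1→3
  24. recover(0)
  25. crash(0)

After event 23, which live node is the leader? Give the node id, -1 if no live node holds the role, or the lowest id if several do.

-1

1. timeout(3):  <3:cand t1 ->
2. deliver 3→2:  <2:foll t1 ->
3. deliver 2→3:  nop
4. deliver 3→1:  <1:foll t1 ->
5. deliver 1→3:  <3:lead t1 ->
6. propose(3,'p'):  <3:lead t1 p>
7. deliver 3→2:  <2:foll t1 p>
8. deliver 2→3:  nop
9. deliver 3→1:  <1:foll t1 p>
10. deliver 1→3:  nop
11. deliver 3→0:  <0:foll t1 ->
12. deliver 0→3:  nop
13. timeout(2):  <2:cand t2 p>
14. deliver 2→0:  <0:foll t2 ->
15. deliver 0→2:  nop
16. deliver 2→3:  <3:foll t2 p>
17. deliver 3→2:  <2:lead t2 p>
18. timeout(3):  <3:cand t3 p>
19. deliver 0→3:  nop
20. deliver 0→3:  nop
21. timeout(2):  <2:cand t3 p>
22. crash(0):  <0:✗foll t2 ->
23. deliver 1→3:  nop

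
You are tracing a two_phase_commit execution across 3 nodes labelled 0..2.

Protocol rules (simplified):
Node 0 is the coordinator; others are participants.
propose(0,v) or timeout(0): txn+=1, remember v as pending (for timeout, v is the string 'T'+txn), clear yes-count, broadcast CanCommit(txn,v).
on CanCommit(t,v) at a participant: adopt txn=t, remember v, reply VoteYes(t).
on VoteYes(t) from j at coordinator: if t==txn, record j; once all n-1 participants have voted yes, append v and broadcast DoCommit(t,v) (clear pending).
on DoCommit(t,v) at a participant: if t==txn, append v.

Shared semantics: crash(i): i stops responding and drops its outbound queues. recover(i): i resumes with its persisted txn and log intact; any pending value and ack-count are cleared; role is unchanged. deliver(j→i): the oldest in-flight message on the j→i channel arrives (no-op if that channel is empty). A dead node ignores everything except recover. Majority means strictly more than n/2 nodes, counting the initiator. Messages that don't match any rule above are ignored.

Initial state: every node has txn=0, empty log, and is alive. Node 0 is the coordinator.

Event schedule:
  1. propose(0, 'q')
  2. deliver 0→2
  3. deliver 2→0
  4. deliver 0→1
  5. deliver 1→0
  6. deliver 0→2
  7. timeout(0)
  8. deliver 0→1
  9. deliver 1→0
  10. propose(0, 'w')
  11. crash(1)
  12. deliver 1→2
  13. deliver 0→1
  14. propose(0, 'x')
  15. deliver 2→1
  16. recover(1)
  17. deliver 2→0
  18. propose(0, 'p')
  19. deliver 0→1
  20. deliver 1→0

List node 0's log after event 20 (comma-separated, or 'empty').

step 1 propose(0,'q'): 0={coor,t=1,log=-}
step 2 deliver 0→2: 2={part,t=1,log=-}
step 3 deliver 2→0: —
step 4 deliver 0→1: 1={part,t=1,log=-}
step 5 deliver 1→0: 0={coor,t=1,log=q}
step 6 deliver 0→2: 2={part,t=1,log=q}
step 7 timeout(0): 0={coor,t=2,log=q}
step 8 deliver 0→1: 1={part,t=1,log=q}
step 9 deliver 1→0: —
step 10 propose(0,'w'): 0={coor,t=3,log=q}
step 11 crash(1): 1={✗part,t=1,log=q}
step 12 deliver 1→2: —
step 13 deliver 0→1: —
step 14 propose(0,'x'): 0={coor,t=4,log=q}
step 15 deliver 2→1: —
step 16 recover(1): 1={part,t=1,log=q}
step 17 deliver 2→0: —
step 18 propose(0,'p'): 0={coor,t=5,log=q}
step 19 deliver 0→1: 1={part,t=2,log=q}
step 20 deliver 1→0: —

q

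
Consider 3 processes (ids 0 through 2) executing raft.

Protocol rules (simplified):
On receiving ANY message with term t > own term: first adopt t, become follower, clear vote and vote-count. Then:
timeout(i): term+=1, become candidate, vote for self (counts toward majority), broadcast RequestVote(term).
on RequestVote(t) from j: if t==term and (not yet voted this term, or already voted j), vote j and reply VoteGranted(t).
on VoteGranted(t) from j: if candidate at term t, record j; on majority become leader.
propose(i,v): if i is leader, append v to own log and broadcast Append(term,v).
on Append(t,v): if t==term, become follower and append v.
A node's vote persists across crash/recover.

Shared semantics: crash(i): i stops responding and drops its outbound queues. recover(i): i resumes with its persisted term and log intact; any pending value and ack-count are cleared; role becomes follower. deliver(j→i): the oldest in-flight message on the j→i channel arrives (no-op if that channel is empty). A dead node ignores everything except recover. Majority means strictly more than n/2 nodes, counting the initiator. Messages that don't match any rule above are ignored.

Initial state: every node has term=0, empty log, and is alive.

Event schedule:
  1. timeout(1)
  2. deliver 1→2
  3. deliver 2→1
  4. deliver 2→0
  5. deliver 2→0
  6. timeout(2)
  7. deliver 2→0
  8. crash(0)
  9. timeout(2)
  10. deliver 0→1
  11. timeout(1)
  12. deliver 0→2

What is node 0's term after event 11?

after 1 — timeout(1): n1:cand/t1/[-]
after 2 — deliver 1→2: n2:foll/t1/[-]
after 3 — deliver 2→1: n1:lead/t1/[-]
after 4 — deliver 2→0: ·
after 5 — deliver 2→0: ·
after 6 — timeout(2): n2:cand/t2/[-]
after 7 — deliver 2→0: n0:foll/t2/[-]
after 8 — crash(0): n0:✗foll/t2/[-]
after 9 — timeout(2): n2:cand/t3/[-]
after 10 — deliver 0→1: ·
after 11 — timeout(1): n1:cand/t2/[-]

2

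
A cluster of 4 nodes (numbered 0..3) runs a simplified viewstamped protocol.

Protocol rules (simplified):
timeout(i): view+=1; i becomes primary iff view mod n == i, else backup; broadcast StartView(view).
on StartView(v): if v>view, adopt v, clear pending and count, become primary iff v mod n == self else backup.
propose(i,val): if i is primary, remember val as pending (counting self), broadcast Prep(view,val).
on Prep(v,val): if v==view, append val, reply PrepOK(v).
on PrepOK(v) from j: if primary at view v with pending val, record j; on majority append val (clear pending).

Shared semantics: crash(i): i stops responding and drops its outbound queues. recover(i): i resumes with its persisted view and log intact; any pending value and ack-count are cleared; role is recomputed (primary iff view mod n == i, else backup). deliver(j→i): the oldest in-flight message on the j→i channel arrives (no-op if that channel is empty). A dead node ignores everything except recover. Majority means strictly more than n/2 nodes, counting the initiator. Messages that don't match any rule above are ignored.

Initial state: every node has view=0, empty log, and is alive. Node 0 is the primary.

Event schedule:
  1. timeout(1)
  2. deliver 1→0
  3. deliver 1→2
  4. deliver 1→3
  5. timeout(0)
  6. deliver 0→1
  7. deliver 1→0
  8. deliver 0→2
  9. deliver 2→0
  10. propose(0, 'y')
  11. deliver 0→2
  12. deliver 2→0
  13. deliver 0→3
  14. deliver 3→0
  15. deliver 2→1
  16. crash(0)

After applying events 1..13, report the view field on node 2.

2

after 1 — timeout(1): n1:prim/v1/[-]
after 2 — deliver 1→0: n0:back/v1/[-]
after 3 — deliver 1→2: n2:back/v1/[-]
after 4 — deliver 1→3: n3:back/v1/[-]
after 5 — timeout(0): n0:back/v2/[-]
after 6 — deliver 0→1: n1:back/v2/[-]
after 7 — deliver 1→0: ·
after 8 — deliver 0→2: n2:prim/v2/[-]
after 9 — deliver 2→0: ·
after 10 — propose(0,'y'): ·
after 11 — deliver 0→2: ·
after 12 — deliver 2→0: ·
after 13 — deliver 0→3: n3:back/v2/[-]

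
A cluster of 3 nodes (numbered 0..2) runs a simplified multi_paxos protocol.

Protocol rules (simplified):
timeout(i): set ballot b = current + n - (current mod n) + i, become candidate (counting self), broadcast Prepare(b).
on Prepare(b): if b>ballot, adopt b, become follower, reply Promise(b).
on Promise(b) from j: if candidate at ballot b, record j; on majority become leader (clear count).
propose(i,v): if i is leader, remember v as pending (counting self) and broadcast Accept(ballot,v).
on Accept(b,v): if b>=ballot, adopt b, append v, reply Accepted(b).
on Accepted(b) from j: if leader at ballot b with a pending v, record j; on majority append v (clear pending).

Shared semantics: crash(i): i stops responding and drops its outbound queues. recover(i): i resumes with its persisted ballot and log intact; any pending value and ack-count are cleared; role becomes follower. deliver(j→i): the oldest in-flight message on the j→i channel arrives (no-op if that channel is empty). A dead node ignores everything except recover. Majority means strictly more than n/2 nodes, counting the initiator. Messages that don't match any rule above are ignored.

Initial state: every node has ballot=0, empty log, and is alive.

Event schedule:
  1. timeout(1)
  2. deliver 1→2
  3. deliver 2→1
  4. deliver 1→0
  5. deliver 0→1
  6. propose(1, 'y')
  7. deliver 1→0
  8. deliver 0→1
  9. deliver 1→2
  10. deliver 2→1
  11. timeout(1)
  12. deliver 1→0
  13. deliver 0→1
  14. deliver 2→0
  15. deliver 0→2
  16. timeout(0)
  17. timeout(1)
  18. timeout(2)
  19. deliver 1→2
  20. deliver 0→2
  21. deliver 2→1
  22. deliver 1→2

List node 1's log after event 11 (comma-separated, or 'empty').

step 1 timeout(1): 1={cand,b=4,log=-}
step 2 deliver 1→2: 2={foll,b=4,log=-}
step 3 deliver 2→1: 1={lead,b=4,log=-}
step 4 deliver 1→0: 0={foll,b=4,log=-}
step 5 deliver 0→1: —
step 6 propose(1,'y'): —
step 7 deliver 1→0: 0={foll,b=4,log=y}
step 8 deliver 0→1: 1={lead,b=4,log=y}
step 9 deliver 1→2: 2={foll,b=4,log=y}
step 10 deliver 2→1: —
step 11 timeout(1): 1={cand,b=7,log=y}

y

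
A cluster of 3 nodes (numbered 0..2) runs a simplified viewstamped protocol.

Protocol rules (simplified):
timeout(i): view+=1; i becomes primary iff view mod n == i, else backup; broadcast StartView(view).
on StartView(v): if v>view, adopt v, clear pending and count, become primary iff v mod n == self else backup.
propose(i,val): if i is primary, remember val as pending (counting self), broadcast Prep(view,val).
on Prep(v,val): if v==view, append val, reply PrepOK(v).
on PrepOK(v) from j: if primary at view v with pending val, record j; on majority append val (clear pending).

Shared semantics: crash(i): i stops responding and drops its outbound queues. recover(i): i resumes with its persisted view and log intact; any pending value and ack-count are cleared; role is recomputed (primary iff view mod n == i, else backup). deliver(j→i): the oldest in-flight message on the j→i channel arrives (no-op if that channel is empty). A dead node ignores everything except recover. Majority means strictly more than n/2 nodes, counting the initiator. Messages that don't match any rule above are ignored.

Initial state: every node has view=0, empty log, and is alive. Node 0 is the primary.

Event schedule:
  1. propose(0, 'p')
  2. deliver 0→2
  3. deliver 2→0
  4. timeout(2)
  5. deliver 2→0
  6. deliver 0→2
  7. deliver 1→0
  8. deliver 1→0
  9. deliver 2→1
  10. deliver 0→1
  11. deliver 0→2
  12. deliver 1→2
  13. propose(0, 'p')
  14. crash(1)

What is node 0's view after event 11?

1

step 1 propose(0,'p'): —
step 2 deliver 0→2: 2={back,v=0,log=p}
step 3 deliver 2→0: 0={prim,v=0,log=p}
step 4 timeout(2): 2={back,v=1,log=p}
step 5 deliver 2→0: 0={back,v=1,log=p}
step 6 deliver 0→2: —
step 7 deliver 1→0: —
step 8 deliver 1→0: —
step 9 deliver 2→1: 1={prim,v=1,log=-}
step 10 deliver 0→1: —
step 11 deliver 0→2: —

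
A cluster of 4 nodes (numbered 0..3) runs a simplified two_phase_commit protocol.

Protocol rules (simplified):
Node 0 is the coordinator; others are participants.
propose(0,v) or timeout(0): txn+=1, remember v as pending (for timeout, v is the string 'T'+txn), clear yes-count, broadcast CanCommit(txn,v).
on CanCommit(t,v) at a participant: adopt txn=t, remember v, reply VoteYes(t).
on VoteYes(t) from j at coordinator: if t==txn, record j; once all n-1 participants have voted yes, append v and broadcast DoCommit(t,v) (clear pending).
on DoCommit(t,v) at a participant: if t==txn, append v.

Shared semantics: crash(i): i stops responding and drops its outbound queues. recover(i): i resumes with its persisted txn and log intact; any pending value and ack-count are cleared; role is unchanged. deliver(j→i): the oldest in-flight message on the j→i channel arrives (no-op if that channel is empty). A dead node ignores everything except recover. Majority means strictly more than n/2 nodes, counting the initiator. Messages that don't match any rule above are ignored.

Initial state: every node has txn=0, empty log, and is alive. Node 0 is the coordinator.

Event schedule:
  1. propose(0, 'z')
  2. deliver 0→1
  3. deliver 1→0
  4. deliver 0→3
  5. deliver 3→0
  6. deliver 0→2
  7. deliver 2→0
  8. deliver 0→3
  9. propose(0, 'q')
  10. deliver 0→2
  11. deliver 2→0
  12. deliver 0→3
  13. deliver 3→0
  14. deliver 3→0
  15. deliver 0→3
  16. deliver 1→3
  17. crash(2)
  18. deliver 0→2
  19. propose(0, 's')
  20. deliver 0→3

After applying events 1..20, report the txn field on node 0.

3

step 1 propose(0,'z'): 0={coor,t=1,log=-}
step 2 deliver 0→1: 1={part,t=1,log=-}
step 3 deliver 1→0: —
step 4 deliver 0→3: 3={part,t=1,log=-}
step 5 deliver 3→0: —
step 6 deliver 0→2: 2={part,t=1,log=-}
step 7 deliver 2→0: 0={coor,t=1,log=z}
step 8 deliver 0→3: 3={part,t=1,log=z}
step 9 propose(0,'q'): 0={coor,t=2,log=z}
step 10 deliver 0→2: 2={part,t=1,log=z}
step 11 deliver 2→0: —
step 12 deliver 0→3: 3={part,t=2,log=z}
step 13 deliver 3→0: —
step 14 deliver 3→0: —
step 15 deliver 0→3: —
step 16 deliver 1→3: —
step 17 crash(2): 2={✗part,t=1,log=z}
step 18 deliver 0→2: —
step 19 propose(0,'s'): 0={coor,t=3,log=z}
step 20 deliver 0→3: 3={part,t=3,log=z}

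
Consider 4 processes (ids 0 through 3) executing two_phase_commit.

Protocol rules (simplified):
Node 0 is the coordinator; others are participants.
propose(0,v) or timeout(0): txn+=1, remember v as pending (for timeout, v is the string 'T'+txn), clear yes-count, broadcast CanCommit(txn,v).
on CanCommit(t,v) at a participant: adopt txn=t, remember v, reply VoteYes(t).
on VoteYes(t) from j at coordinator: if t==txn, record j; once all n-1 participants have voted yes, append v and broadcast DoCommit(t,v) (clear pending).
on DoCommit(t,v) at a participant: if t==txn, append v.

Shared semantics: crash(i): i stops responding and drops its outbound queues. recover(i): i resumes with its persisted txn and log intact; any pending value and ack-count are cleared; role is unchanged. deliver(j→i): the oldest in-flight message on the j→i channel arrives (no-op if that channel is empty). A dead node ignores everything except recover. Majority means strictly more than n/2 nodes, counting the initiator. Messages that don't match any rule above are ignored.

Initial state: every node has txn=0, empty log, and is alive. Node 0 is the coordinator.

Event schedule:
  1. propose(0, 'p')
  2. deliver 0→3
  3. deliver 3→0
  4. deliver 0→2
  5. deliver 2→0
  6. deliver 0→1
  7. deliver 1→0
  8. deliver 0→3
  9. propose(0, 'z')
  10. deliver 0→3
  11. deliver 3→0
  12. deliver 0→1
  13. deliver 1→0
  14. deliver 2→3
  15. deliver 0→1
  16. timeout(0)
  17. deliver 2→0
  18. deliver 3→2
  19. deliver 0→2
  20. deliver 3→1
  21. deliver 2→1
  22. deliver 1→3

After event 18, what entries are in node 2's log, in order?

empty

e1 propose(0,'p'): 0[coor,t=1,-]
e2 deliver 0→3: 3[part,t=1,-]
e3 deliver 3→0: ·
e4 deliver 0→2: 2[part,t=1,-]
e5 deliver 2→0: ·
e6 deliver 0→1: 1[part,t=1,-]
e7 deliver 1→0: 0[coor,t=1,p]
e8 deliver 0→3: 3[part,t=1,p]
e9 propose(0,'z'): 0[coor,t=2,p]
e10 deliver 0→3: 3[part,t=2,p]
e11 deliver 3→0: ·
e12 deliver 0→1: 1[part,t=1,p]
e13 deliver 1→0: ·
e14 deliver 2→3: ·
e15 deliver 0→1: 1[part,t=2,p]
e16 timeout(0): 0[coor,t=3,p]
e17 deliver 2→0: ·
e18 deliver 3→2: ·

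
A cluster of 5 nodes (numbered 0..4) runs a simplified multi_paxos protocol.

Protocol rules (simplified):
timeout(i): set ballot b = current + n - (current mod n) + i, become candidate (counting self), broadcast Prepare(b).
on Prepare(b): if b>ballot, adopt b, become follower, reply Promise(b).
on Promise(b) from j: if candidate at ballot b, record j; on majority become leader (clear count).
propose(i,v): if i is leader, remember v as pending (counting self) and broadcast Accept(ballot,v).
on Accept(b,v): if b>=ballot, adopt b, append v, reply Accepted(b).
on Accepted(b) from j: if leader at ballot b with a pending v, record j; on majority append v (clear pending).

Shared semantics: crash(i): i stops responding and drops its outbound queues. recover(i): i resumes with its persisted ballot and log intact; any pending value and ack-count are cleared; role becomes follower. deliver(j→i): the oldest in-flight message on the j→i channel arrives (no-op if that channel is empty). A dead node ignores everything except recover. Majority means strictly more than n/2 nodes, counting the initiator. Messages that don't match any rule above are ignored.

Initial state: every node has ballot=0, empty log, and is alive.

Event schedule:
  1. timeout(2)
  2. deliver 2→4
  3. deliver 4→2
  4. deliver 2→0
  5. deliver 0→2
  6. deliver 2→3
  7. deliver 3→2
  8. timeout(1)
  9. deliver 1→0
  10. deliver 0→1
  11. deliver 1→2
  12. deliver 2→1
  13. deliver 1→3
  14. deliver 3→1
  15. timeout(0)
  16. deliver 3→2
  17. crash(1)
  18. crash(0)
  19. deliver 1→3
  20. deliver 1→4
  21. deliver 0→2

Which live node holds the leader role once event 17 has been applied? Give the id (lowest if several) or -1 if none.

2

step 1 timeout(2): 2={cand,b=7,log=-}
step 2 deliver 2→4: 4={foll,b=7,log=-}
step 3 deliver 4→2: —
step 4 deliver 2→0: 0={foll,b=7,log=-}
step 5 deliver 0→2: 2={lead,b=7,log=-}
step 6 deliver 2→3: 3={foll,b=7,log=-}
step 7 deliver 3→2: —
step 8 timeout(1): 1={cand,b=6,log=-}
step 9 deliver 1→0: —
step 10 deliver 0→1: —
step 11 deliver 1→2: —
step 12 deliver 2→1: 1={foll,b=7,log=-}
step 13 deliver 1→3: —
step 14 deliver 3→1: —
step 15 timeout(0): 0={cand,b=10,log=-}
step 16 deliver 3→2: —
step 17 crash(1): 1={✗foll,b=7,log=-}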